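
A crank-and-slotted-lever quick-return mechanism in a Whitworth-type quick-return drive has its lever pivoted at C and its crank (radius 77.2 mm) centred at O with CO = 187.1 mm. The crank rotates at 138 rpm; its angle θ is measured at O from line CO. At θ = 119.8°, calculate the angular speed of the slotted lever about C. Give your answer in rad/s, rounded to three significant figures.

ω = 14.45 rad/s (from 138 rpm).
Crank pin A relative to C: A = (d + r cosθ, r sinθ); lever angle φ = atan2(r sinθ, d + r cosθ).
Differentiating tanφ: φ̇ = rω(d cosθ + r)/(d² + r² + 2dr cosθ).
d² + r² + 2dr cosθ = |CA|² = 0.0266095 m²;  d cosθ + r = -0.015784 m.
|ω_lever| = |0.0772·14.45·-0.015784| / 0.0266095 = 0.66176 rad/s.

0.662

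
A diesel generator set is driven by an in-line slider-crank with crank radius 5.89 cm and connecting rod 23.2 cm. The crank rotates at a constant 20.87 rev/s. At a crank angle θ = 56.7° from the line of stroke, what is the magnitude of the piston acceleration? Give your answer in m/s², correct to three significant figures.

455

ω = 2π·20.9 = 131.1 rad/s
x(θ) = r cosθ + √(L² − r² sin²θ); with ω constant, a = ω²·d²x/dθ².
d²x/dθ² = −r cosθ − r²(cos2θ)/√u − r⁴ sin²2θ/(4u^{3/2}),  u = L² − r² sin²θ = 0.0514005 m².
Substituting r = 0.0589 m, L = 0.232 m, θ = 56.7°: d²x/dθ² = -0.026478 m.
a = ω²·d²x/dθ² = (131.1)²·(-0.026478) = -455.29 m/s²;  |a| = 455.29 m/s².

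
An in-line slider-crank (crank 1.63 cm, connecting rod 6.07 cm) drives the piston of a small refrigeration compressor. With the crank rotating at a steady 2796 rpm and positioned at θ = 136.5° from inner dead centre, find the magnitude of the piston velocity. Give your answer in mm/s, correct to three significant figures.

ω = 2π·2796/60 = 292.8 rad/s
For an in-line slider-crank, x = r cosθ + √(L² − r² sin²θ), so v = −rω sinθ·[1 + r cosθ/√(L² − r² sin²θ)].
With r = 0.0163 m, L = 0.0607 m, θ = 136.5°: √(L² − r² sin²θ) = 0.059654 m.
v = −0.0163·292.8·0.68835·[1 + 0.0163·-0.72537/0.059654] = -2.6341 m/s.
|v| = 2.6341 m/s = 2634.1 mm/s.

2630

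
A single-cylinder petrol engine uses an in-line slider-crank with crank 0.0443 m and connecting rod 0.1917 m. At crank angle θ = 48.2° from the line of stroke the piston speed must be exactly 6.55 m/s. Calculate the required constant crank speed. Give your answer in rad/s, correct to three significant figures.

172

For an in-line slider-crank, |v_piston| = rω|sinθ|·[1 + r cosθ/√(L² − r² sin²θ)].
With r = 0.0443 m, L = 0.1917 m, θ = 48.2°: the bracketed kinematic factor |dx/dθ| = 0.038189 m.
ω = v/|dx/dθ| = 6.55/0.038189 = 171.52 rad/s.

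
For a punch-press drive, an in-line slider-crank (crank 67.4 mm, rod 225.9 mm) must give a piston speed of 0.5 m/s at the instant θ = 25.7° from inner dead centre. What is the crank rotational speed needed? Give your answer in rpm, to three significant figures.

For an in-line slider-crank, |v_piston| = rω|sinθ|·[1 + r cosθ/√(L² − r² sin²θ)].
With r = 0.0674 m, L = 0.2259 m, θ = 25.7°: the bracketed kinematic factor |dx/dθ| = 0.037153 m.
ω = v/|dx/dθ| = 0.5/0.037153 = 13.458 rad/s.
N = 60ω/(2π) = 128.51 rpm.

129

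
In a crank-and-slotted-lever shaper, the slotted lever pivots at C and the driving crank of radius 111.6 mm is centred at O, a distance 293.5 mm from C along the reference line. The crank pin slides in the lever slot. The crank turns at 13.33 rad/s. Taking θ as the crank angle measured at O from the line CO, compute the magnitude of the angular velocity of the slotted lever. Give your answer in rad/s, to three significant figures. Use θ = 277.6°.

ω = 13.33 rad/s
Crank pin A relative to C: A = (d + r cosθ, r sinθ); lever angle φ = atan2(r sinθ, d + r cosθ).
Differentiating tanφ: φ̇ = rω(d cosθ + r)/(d² + r² + 2dr cosθ).
d² + r² + 2dr cosθ = |CA|² = 0.107261 m²;  d cosθ + r = +0.15042 m.
|ω_lever| = |0.1116·13.33·+0.15042| / 0.107261 = 2.0862 rad/s.

2.09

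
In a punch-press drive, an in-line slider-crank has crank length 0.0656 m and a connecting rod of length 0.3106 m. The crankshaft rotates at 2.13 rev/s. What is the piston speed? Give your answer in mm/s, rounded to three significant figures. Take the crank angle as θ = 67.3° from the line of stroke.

877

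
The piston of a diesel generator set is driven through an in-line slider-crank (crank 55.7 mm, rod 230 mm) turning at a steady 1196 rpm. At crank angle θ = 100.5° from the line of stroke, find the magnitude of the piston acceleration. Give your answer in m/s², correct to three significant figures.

ω = 2π·1196/60 = 125.2 rad/s
x(θ) = r cosθ + √(L² − r² sin²θ); with ω constant, a = ω²·d²x/dθ².
d²x/dθ² = −r cosθ − r²(cos2θ)/√u − r⁴ sin²2θ/(4u^{3/2}),  u = L² − r² sin²θ = 0.0499005 m².
Substituting r = 0.0557 m, L = 0.23 m, θ = 100.5°: d²x/dθ² = +0.023089 m.
a = ω²·d²x/dθ² = (125.2)²·(+0.023089) = +362.18 m/s²;  |a| = 362.18 m/s².

362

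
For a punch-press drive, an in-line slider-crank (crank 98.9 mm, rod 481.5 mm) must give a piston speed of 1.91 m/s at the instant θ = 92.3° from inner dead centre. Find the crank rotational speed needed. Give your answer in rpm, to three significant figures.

186

For an in-line slider-crank, |v_piston| = rω|sinθ|·[1 + r cosθ/√(L² − r² sin²θ)].
With r = 0.0989 m, L = 0.4815 m, θ = 92.3°: the bracketed kinematic factor |dx/dθ| = 0.097988 m.
ω = v/|dx/dθ| = 1.91/0.097988 = 19.492 rad/s.
N = 60ω/(2π) = 186.14 rpm.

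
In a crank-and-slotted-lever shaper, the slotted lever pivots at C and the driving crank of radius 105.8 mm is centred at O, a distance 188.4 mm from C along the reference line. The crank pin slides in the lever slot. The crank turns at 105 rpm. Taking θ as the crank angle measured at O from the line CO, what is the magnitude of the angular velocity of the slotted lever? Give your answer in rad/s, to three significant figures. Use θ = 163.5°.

ω = 11 rad/s (from 105 rpm).
Crank pin A relative to C: A = (d + r cosθ, r sinθ); lever angle φ = atan2(r sinθ, d + r cosθ).
Differentiating tanφ: φ̇ = rω(d cosθ + r)/(d² + r² + 2dr cosθ).
d² + r² + 2dr cosθ = |CA|² = 0.00846443 m²;  d cosθ + r = -0.074842 m.
|ω_lever| = |0.1058·11·-0.074842| / 0.00846443 = 10.286 rad/s.

10.3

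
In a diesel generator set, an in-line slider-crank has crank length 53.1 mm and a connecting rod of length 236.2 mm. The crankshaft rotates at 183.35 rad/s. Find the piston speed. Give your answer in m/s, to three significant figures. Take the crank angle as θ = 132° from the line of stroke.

6.13

ω = 183.3 rad/s
For an in-line slider-crank, x = r cosθ + √(L² − r² sin²θ), so v = −rω sinθ·[1 + r cosθ/√(L² − r² sin²θ)].
With r = 0.0531 m, L = 0.2362 m, θ = 132°: √(L² − r² sin²θ) = 0.23288 m.
v = −0.0531·183.3·0.74314·[1 + 0.0531·-0.66913/0.23288] = -6.1313 m/s.
|v| = 6.1313 m/s.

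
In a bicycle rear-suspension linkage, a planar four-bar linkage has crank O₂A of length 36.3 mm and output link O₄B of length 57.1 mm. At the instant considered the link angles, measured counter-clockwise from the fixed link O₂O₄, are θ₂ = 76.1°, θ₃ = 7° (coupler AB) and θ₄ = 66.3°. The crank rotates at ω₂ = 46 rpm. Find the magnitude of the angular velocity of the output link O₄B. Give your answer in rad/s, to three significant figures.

3.33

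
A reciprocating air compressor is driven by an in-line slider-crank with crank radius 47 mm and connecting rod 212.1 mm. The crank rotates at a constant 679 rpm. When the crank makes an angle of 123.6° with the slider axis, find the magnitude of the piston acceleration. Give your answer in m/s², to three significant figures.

ω = 2π·679/60 = 71.1 rad/s
x(θ) = r cosθ + √(L² − r² sin²θ); with ω constant, a = ω²·d²x/dθ².
d²x/dθ² = −r cosθ − r²(cos2θ)/√u − r⁴ sin²2θ/(4u^{3/2}),  u = L² − r² sin²θ = 0.0434539 m².
Substituting r = 0.047 m, L = 0.2121 m, θ = 123.6°: d²x/dθ² = +0.030001 m.
a = ω²·d²x/dθ² = (71.1)²·(+0.030001) = +151.68 m/s²;  |a| = 151.68 m/s².

152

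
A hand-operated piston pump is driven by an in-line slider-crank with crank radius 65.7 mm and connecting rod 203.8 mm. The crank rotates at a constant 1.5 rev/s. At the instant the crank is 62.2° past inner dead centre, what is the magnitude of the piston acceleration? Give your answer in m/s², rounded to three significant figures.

1.65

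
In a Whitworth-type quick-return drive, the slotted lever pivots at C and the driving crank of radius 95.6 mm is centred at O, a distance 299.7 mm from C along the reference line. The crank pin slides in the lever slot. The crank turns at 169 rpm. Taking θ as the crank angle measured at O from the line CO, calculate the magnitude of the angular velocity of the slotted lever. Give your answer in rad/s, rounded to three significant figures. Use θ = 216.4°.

ω = 17.7 rad/s (from 169 rpm).
Crank pin A relative to C: A = (d + r cosθ, r sinθ); lever angle φ = atan2(r sinθ, d + r cosθ).
Differentiating tanφ: φ̇ = rω(d cosθ + r)/(d² + r² + 2dr cosθ).
d² + r² + 2dr cosθ = |CA|² = 0.0528369 m²;  d cosθ + r = -0.14563 m.
|ω_lever| = |0.0956·17.7·-0.14563| / 0.0528369 = 4.6631 rad/s.

4.66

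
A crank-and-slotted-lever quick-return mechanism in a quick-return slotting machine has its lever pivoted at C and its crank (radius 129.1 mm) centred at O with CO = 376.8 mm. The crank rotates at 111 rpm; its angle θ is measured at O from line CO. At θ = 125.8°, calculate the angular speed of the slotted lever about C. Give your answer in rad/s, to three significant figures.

ω = 11.62 rad/s (from 111 rpm).
Crank pin A relative to C: A = (d + r cosθ, r sinθ); lever angle φ = atan2(r sinθ, d + r cosθ).
Differentiating tanφ: φ̇ = rω(d cosθ + r)/(d² + r² + 2dr cosθ).
d² + r² + 2dr cosθ = |CA|² = 0.101735 m²;  d cosθ + r = -0.091312 m.
|ω_lever| = |0.1291·11.62·-0.091312| / 0.101735 = 1.3469 rad/s.

1.35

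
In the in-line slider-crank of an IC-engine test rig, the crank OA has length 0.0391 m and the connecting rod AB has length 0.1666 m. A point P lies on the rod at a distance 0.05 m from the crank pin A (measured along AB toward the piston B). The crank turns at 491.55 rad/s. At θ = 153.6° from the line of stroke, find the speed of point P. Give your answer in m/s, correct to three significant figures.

14.5

ω = 491.6 rad/s.  Crank-pin speed |V_A| = rω = 19.22 m/s, perpendicular to OA.
Rod angle: sinφ = −(r/L) sinθ ⇒ φ = -5.990°; ω_rod = −rω cosθ/√(L²−r²sin²θ) = +103.9 rad/s.
V_P = V_A + ω_rod × AP, with AP = 0.05 m along the rod.
Components: V_Px = −rω sinθ − a·ω_rod·sinφ = -8.0036 m/s;  V_Py = rω cosθ + a·ω_rod·cosφ = -12.049 m/s.
|V_P| = √(V_Px² + V_Py²) = 14.465 m/s.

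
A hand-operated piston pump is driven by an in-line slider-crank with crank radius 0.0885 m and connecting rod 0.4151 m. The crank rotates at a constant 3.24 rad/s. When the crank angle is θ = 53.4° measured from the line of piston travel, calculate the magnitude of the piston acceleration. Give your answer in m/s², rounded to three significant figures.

0.498

ω = 3.24 rad/s
x(θ) = r cosθ + √(L² − r² sin²θ); with ω constant, a = ω²·d²x/dθ².
d²x/dθ² = −r cosθ − r²(cos2θ)/√u − r⁴ sin²2θ/(4u^{3/2}),  u = L² − r² sin²θ = 0.16726 m².
Substituting r = 0.0885 m, L = 0.4151 m, θ = 53.4°: d²x/dθ² = -0.047436 m.
a = ω²·d²x/dθ² = (3.24)²·(-0.047436) = -0.49797 m/s²;  |a| = 0.49797 m/s².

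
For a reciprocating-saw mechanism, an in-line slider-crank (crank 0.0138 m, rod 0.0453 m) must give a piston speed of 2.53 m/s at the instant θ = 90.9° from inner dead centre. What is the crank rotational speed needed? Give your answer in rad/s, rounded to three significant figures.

184

For an in-line slider-crank, |v_piston| = rω|sinθ|·[1 + r cosθ/√(L² − r² sin²θ)].
With r = 0.0138 m, L = 0.0453 m, θ = 90.9°: the bracketed kinematic factor |dx/dθ| = 0.013729 m.
ω = v/|dx/dθ| = 2.53/0.013729 = 184.28 rad/s.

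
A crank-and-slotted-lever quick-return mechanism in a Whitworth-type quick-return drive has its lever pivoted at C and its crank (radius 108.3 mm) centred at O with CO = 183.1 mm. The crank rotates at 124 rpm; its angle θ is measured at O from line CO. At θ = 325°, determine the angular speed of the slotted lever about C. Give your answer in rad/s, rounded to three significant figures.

ω = 12.99 rad/s (from 124 rpm).
Crank pin A relative to C: A = (d + r cosθ, r sinθ); lever angle φ = atan2(r sinθ, d + r cosθ).
Differentiating tanφ: φ̇ = rω(d cosθ + r)/(d² + r² + 2dr cosθ).
d² + r² + 2dr cosθ = |CA|² = 0.0777416 m²;  d cosθ + r = +0.25829 m.
|ω_lever| = |0.1083·12.99·+0.25829| / 0.0777416 = 4.6723 rad/s.

4.67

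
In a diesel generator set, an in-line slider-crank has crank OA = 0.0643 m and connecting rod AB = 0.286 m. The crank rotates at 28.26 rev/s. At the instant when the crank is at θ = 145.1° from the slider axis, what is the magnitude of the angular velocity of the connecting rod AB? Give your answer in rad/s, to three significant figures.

33.0

ω = 177.6 rad/s (converted from 28.26 rev/s).
The rod makes angle φ with the slider axis where L sinφ = r sinθ; differentiating, L cosφ·φ̇ = r ω cosθ.
L cosφ = √(L² − r² sin²θ) = 0.28362 m.
|ω_rod| = r ω |cosθ| / √(L² − r² sin²θ) = 0.0643·177.6·0.82015/0.28362 = 33.015 rad/s.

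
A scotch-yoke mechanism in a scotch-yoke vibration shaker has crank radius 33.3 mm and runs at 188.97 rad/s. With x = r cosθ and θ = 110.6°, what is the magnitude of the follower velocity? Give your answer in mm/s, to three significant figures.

5890

ω = 189 rad/s
x = r cosθ ⇒ ẋ = −rω sinθ.
|v| = rω|sinθ| = 0.0333·189·|sin 110.6°| = 5.8903 m/s = 5890.3 mm/s.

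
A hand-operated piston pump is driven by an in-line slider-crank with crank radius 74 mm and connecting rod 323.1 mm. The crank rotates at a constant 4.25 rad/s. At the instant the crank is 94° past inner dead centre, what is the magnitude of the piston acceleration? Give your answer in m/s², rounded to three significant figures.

ω = 4.25 rad/s
x(θ) = r cosθ + √(L² − r² sin²θ); with ω constant, a = ω²·d²x/dθ².
d²x/dθ² = −r cosθ − r²(cos2θ)/√u − r⁴ sin²2θ/(4u^{3/2}),  u = L² − r² sin²θ = 0.0989443 m².
Substituting r = 0.074 m, L = 0.3231 m, θ = 94°: d²x/dθ² = +0.022397 m.
a = ω²·d²x/dθ² = (4.25)²·(+0.022397) = +0.40454 m/s²;  |a| = 0.40454 m/s².

0.405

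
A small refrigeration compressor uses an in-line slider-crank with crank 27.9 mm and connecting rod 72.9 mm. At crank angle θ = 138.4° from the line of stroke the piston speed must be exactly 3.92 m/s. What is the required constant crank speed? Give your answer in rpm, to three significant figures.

For an in-line slider-crank, |v_piston| = rω|sinθ|·[1 + r cosθ/√(L² − r² sin²θ)].
With r = 0.0279 m, L = 0.0729 m, θ = 138.4°: the bracketed kinematic factor |dx/dθ| = 0.013042 m.
ω = v/|dx/dθ| = 3.92/0.013042 = 300.56 rad/s.
N = 60ω/(2π) = 2870.1 rpm.

2870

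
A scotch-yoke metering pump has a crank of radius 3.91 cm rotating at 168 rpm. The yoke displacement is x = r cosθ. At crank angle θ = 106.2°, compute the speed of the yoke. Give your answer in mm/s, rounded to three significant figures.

ω = 17.59 rad/s (from 168 rpm).
x = r cosθ ⇒ ẋ = −rω sinθ.
|v| = rω|sinθ| = 0.0391·17.59·|sin 106.2°| = 0.66057 m/s = 660.57 mm/s.

661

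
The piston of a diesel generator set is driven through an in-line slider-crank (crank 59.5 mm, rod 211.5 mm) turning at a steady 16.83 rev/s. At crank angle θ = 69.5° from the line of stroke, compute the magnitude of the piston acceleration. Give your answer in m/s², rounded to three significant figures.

88.3

ω = 2π·16.8 = 105.7 rad/s
x(θ) = r cosθ + √(L² − r² sin²θ); with ω constant, a = ω²·d²x/dθ².
d²x/dθ² = −r cosθ − r²(cos2θ)/√u − r⁴ sin²2θ/(4u^{3/2}),  u = L² − r² sin²θ = 0.0416262 m².
Substituting r = 0.0595 m, L = 0.2115 m, θ = 69.5°: d²x/dθ² = -0.0079004 m.
a = ω²·d²x/dθ² = (105.7)²·(-0.0079004) = -88.344 m/s²;  |a| = 88.344 m/s².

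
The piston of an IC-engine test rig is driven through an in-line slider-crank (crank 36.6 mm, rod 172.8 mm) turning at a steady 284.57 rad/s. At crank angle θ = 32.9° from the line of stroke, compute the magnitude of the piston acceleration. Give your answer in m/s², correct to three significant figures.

2750

ω = 284.6 rad/s
x(θ) = r cosθ + √(L² − r² sin²θ); with ω constant, a = ω²·d²x/dθ².
d²x/dθ² = −r cosθ − r²(cos2θ)/√u − r⁴ sin²2θ/(4u^{3/2}),  u = L² − r² sin²θ = 0.0294646 m².
Substituting r = 0.0366 m, L = 0.1728 m, θ = 32.9°: d²x/dθ² = -0.034003 m.
a = ω²·d²x/dθ² = (284.6)²·(-0.034003) = -2753.6 m/s²;  |a| = 2753.6 m/s².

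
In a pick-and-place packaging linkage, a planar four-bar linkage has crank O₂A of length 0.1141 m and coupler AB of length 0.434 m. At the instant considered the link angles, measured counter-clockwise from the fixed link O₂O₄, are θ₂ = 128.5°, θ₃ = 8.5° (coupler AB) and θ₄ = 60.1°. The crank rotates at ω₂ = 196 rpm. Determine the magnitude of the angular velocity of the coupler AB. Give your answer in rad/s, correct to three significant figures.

6.40

ω₂ = 20.53 rad/s (from 196 rpm).
Differentiating the loop-closure r₂e^{iθ₂}+r₃e^{iθ₃}=r₁+r₄e^{iθ₄} gives r₂ω₂e^{iθ₂}+r₃ω₃e^{iθ₃}=r₄ω₄e^{iθ₄}.
Eliminating the other unknown: ω₃ = r₂ω₂ sin(θ₄−θ₂) / [r₃ sin(θ₃−θ₄)].
Numerator sine = -0.92978; denominator sine = -0.78369.
Result = 0.1141·20.53·(-0.92978) / (0.434·(-0.78369)) = +6.402 rad/s; magnitude 6.402 rad/s.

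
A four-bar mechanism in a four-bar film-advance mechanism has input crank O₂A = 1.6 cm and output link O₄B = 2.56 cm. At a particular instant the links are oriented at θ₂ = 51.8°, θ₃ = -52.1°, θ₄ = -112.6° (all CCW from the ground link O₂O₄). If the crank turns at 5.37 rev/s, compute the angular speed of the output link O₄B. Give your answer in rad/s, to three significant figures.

23.5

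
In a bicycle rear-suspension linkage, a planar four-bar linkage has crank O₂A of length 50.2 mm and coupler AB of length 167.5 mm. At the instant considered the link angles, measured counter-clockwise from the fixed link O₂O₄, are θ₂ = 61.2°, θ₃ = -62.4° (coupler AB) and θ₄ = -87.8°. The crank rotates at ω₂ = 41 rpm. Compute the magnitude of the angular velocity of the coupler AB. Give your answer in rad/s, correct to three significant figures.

1.55

ω₂ = 4.294 rad/s (from 41 rpm).
Differentiating the loop-closure r₂e^{iθ₂}+r₃e^{iθ₃}=r₁+r₄e^{iθ₄} gives r₂ω₂e^{iθ₂}+r₃ω₃e^{iθ₃}=r₄ω₄e^{iθ₄}.
Eliminating the other unknown: ω₃ = r₂ω₂ sin(θ₄−θ₂) / [r₃ sin(θ₃−θ₄)].
Numerator sine = -0.51504; denominator sine = +0.42894.
Result = 0.0502·4.294·(-0.51504) / (0.1675·(+0.42894)) = -1.5451 rad/s; magnitude 1.5451 rad/s.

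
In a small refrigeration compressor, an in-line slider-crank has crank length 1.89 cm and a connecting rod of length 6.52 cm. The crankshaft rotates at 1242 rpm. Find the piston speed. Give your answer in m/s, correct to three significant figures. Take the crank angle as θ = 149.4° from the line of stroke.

0.936

ω = 2π·1242/60 = 130.1 rad/s
For an in-line slider-crank, x = r cosθ + √(L² − r² sin²θ), so v = −rω sinθ·[1 + r cosθ/√(L² − r² sin²θ)].
With r = 0.0189 m, L = 0.0652 m, θ = 149.4°: √(L² − r² sin²θ) = 0.064486 m.
v = −0.0189·130.1·0.50904·[1 + 0.0189·-0.86074/0.064486] = -0.93564 m/s.
|v| = 0.93564 m/s.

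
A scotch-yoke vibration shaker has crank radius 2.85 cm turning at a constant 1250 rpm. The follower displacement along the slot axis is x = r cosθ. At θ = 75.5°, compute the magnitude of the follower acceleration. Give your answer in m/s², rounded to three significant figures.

122

ω = 130.9 rad/s (from 1250 rpm).
x = r cosθ ⇒ ẍ = −rω² cosθ (ω constant).
|a| = rω²|cosθ| = 0.0285·(130.9)²·|cos 75.5°| = 122.27 m/s².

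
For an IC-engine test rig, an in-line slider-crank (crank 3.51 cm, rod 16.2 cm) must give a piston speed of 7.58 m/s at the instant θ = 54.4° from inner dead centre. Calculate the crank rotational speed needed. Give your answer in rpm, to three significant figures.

For an in-line slider-crank, |v_piston| = rω|sinθ|·[1 + r cosθ/√(L² − r² sin²θ)].
With r = 0.0351 m, L = 0.162 m, θ = 54.4°: the bracketed kinematic factor |dx/dθ| = 0.032197 m.
ω = v/|dx/dθ| = 7.58/0.032197 = 235.43 rad/s.
N = 60ω/(2π) = 2248.2 rpm.

2250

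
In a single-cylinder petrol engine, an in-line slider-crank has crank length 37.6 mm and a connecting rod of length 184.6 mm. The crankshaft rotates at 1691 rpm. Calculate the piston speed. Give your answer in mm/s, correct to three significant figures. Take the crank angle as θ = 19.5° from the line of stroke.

ω = 2π·1691/60 = 177.1 rad/s
For an in-line slider-crank, x = r cosθ + √(L² − r² sin²θ), so v = −rω sinθ·[1 + r cosθ/√(L² − r² sin²θ)].
With r = 0.0376 m, L = 0.1846 m, θ = 19.5°: √(L² − r² sin²θ) = 0.18417 m.
v = −0.0376·177.1·0.33381·[1 + 0.0376·0.94264/0.18417] = -2.6503 m/s.
|v| = 2.6503 m/s = 2650.3 mm/s.

2650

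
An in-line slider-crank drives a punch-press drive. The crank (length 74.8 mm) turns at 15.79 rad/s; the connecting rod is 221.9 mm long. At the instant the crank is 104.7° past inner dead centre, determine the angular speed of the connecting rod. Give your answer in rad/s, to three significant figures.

1.43

ω = 15.79 rad/s
The rod makes angle φ with the slider axis where L sinφ = r sinθ; differentiating, L cosφ·φ̇ = r ω cosθ.
L cosφ = √(L² − r² sin²θ) = 0.20977 m.
|ω_rod| = r ω |cosθ| / √(L² − r² sin²θ) = 0.0748·15.79·0.25376/0.20977 = 1.4287 rad/s.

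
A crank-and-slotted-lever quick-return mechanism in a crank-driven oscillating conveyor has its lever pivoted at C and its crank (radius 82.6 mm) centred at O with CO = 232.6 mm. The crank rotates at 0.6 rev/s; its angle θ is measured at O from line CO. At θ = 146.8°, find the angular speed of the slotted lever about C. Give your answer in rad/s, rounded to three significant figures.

1.21

ω = 3.77 rad/s (from 0.6 rev/s).
Crank pin A relative to C: A = (d + r cosθ, r sinθ); lever angle φ = atan2(r sinθ, d + r cosθ).
Differentiating tanφ: φ̇ = rω(d cosθ + r)/(d² + r² + 2dr cosθ).
d² + r² + 2dr cosθ = |CA|² = 0.0287724 m²;  d cosθ + r = -0.11203 m.
|ω_lever| = |0.0826·3.77·-0.11203| / 0.0287724 = 1.2125 rad/s.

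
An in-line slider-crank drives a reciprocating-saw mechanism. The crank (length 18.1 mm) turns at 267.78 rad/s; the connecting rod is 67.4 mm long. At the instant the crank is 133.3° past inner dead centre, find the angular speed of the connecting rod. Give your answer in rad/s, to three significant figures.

ω = 267.8 rad/s
The rod makes angle φ with the slider axis where L sinφ = r sinθ; differentiating, L cosφ·φ̇ = r ω cosθ.
L cosφ = √(L² − r² sin²θ) = 0.0661 m.
|ω_rod| = r ω |cosθ| / √(L² − r² sin²θ) = 0.0181·267.8·0.68582/0.0661 = 50.288 rad/s.

50.3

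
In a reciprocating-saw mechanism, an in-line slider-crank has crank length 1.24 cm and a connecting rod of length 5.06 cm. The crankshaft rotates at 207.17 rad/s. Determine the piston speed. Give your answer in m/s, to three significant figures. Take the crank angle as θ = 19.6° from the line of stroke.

ω = 207.2 rad/s
For an in-line slider-crank, x = r cosθ + √(L² − r² sin²θ), so v = −rω sinθ·[1 + r cosθ/√(L² − r² sin²θ)].
With r = 0.0124 m, L = 0.0506 m, θ = 19.6°: √(L² − r² sin²θ) = 0.050429 m.
v = −0.0124·207.2·0.33545·[1 + 0.0124·0.94206/0.050429] = -1.0614 m/s.
|v| = 1.0614 m/s.

1.06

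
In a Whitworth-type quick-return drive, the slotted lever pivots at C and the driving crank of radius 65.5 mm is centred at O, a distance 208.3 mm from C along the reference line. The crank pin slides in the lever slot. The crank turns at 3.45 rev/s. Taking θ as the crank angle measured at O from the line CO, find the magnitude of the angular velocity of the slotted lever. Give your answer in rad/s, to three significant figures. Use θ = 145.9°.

ω = 21.68 rad/s (from 3.45 rev/s).
Crank pin A relative to C: A = (d + r cosθ, r sinθ); lever angle φ = atan2(r sinθ, d + r cosθ).
Differentiating tanφ: φ̇ = rω(d cosθ + r)/(d² + r² + 2dr cosθ).
d² + r² + 2dr cosθ = |CA|² = 0.0250836 m²;  d cosθ + r = -0.10698 m.
|ω_lever| = |0.0655·21.68·-0.10698| / 0.0250836 = 6.0558 rad/s.

6.06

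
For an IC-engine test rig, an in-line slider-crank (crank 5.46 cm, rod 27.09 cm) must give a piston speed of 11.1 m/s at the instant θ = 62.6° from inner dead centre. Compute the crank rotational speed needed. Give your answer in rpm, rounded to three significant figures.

2000

For an in-line slider-crank, |v_piston| = rω|sinθ|·[1 + r cosθ/√(L² − r² sin²θ)].
With r = 0.0546 m, L = 0.2709 m, θ = 62.6°: the bracketed kinematic factor |dx/dθ| = 0.053045 m.
ω = v/|dx/dθ| = 11.1/0.053045 = 209.26 rad/s.
N = 60ω/(2π) = 1998.3 rpm.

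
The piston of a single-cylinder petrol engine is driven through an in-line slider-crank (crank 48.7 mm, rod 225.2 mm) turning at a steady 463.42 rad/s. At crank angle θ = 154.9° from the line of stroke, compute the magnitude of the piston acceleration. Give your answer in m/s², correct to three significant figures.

ω = 463.4 rad/s
x(θ) = r cosθ + √(L² − r² sin²θ); with ω constant, a = ω²·d²x/dθ².
d²x/dθ² = −r cosθ − r²(cos2θ)/√u − r⁴ sin²2θ/(4u^{3/2}),  u = L² − r² sin²θ = 0.0502883 m².
Substituting r = 0.0487 m, L = 0.2252 m, θ = 154.9°: d²x/dθ² = +0.037258 m.
a = ω²·d²x/dθ² = (463.4)²·(+0.037258) = +8001.4 m/s²;  |a| = 8001.4 m/s².

8000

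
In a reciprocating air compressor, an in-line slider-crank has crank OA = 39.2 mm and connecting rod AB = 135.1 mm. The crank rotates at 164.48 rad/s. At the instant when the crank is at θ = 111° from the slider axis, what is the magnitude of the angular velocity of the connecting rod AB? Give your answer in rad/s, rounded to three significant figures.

ω = 164.5 rad/s
The rod makes angle φ with the slider axis where L sinφ = r sinθ; differentiating, L cosφ·φ̇ = r ω cosθ.
L cosφ = √(L² − r² sin²θ) = 0.13005 m.
|ω_rod| = r ω |cosθ| / √(L² − r² sin²θ) = 0.0392·164.5·0.35837/0.13005 = 17.767 rad/s.

17.8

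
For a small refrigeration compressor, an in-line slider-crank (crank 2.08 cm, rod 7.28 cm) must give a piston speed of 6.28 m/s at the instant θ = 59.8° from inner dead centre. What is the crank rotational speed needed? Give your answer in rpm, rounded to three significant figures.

For an in-line slider-crank, |v_piston| = rω|sinθ|·[1 + r cosθ/√(L² − r² sin²θ)].
With r = 0.0208 m, L = 0.0728 m, θ = 59.8°: the bracketed kinematic factor |dx/dθ| = 0.020643 m.
ω = v/|dx/dθ| = 6.28/0.020643 = 304.22 rad/s.
N = 60ω/(2π) = 2905.1 rpm.

2910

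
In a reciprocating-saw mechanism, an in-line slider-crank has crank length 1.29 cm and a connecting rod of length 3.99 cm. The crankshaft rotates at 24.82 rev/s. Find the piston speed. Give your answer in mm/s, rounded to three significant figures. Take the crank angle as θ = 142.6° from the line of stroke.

ω = 2π·24.8 = 155.9 rad/s
For an in-line slider-crank, x = r cosθ + √(L² − r² sin²θ), so v = −rω sinθ·[1 + r cosθ/√(L² − r² sin²θ)].
With r = 0.0129 m, L = 0.0399 m, θ = 142.6°: √(L² − r² sin²θ) = 0.039123 m.
v = −0.0129·155.9·0.60738·[1 + 0.0129·-0.79441/0.039123] = -0.90182 m/s.
|v| = 0.90182 m/s = 901.82 mm/s.

902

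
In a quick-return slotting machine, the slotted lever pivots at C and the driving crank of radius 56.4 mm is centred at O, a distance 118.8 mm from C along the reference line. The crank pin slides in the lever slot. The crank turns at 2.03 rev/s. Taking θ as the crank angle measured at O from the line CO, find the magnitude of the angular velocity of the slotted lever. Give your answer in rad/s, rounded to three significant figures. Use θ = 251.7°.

1.05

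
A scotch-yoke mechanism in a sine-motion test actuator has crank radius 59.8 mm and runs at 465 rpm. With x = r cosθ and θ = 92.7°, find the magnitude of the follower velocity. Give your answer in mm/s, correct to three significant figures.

ω = 48.69 rad/s (from 465 rpm).
x = r cosθ ⇒ ẋ = −rω sinθ.
|v| = rω|sinθ| = 0.0598·48.69·|sin 92.7°| = 2.9087 m/s = 2908.7 mm/s.

2910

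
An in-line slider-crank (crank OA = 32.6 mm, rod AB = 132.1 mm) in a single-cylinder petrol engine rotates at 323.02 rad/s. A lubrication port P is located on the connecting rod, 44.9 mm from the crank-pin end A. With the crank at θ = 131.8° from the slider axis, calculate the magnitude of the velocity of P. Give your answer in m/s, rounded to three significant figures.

ω = 323 rad/s.  Crank-pin speed |V_A| = rω = 10.53 m/s, perpendicular to OA.
Rod angle: sinφ = −(r/L) sinθ ⇒ φ = -10.601°; ω_rod = −rω cosθ/√(L²−r²sin²θ) = +54.056 rad/s.
V_P = V_A + ω_rod × AP, with AP = 0.0449 m along the rod.
Components: V_Px = −rω sinθ − a·ω_rod·sinφ = -7.4037 m/s;  V_Py = rω cosθ + a·ω_rod·cosφ = -4.6332 m/s.
|V_P| = √(V_Px² + V_Py²) = 8.7339 m/s.

8.73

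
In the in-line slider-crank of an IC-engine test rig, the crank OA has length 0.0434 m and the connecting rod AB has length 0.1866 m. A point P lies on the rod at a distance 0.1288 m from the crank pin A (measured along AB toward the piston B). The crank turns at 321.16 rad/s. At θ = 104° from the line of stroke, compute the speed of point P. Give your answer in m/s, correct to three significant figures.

ω = 321.2 rad/s.  Crank-pin speed |V_A| = rω = 13.938 m/s, perpendicular to OA.
Rod angle: sinφ = −(r/L) sinθ ⇒ φ = -13.043°; ω_rod = −rω cosθ/√(L²−r²sin²θ) = +18.549 rad/s.
V_P = V_A + ω_rod × AP, with AP = 0.1288 m along the rod.
Components: V_Px = −rω sinθ − a·ω_rod·sinφ = -12.985 m/s;  V_Py = rω cosθ + a·ω_rod·cosφ = -1.0445 m/s.
|V_P| = √(V_Px² + V_Py²) = 13.027 m/s.

13.0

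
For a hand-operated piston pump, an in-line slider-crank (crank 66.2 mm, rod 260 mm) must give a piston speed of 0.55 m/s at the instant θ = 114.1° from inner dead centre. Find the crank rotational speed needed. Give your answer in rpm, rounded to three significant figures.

For an in-line slider-crank, |v_piston| = rω|sinθ|·[1 + r cosθ/√(L² − r² sin²θ)].
With r = 0.0662 m, L = 0.26 m, θ = 114.1°: the bracketed kinematic factor |dx/dθ| = 0.05397 m.
ω = v/|dx/dθ| = 0.55/0.05397 = 10.191 rad/s.
N = 60ω/(2π) = 97.315 rpm.

97.3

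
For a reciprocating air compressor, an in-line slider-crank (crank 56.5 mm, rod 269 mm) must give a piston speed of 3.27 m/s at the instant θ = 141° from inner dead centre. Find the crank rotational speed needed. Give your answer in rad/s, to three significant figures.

110

For an in-line slider-crank, |v_piston| = rω|sinθ|·[1 + r cosθ/√(L² − r² sin²θ)].
With r = 0.0565 m, L = 0.269 m, θ = 141°: the bracketed kinematic factor |dx/dθ| = 0.029701 m.
ω = v/|dx/dθ| = 3.27/0.029701 = 110.1 rad/s.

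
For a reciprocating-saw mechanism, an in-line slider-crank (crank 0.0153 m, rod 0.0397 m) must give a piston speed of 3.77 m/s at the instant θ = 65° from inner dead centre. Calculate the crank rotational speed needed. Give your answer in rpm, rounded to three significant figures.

For an in-line slider-crank, |v_piston| = rω|sinθ|·[1 + r cosθ/√(L² − r² sin²θ)].
With r = 0.0153 m, L = 0.0397 m, θ = 65°: the bracketed kinematic factor |dx/dθ| = 0.016277 m.
ω = v/|dx/dθ| = 3.77/0.016277 = 231.62 rad/s.
N = 60ω/(2π) = 2211.8 rpm.

2210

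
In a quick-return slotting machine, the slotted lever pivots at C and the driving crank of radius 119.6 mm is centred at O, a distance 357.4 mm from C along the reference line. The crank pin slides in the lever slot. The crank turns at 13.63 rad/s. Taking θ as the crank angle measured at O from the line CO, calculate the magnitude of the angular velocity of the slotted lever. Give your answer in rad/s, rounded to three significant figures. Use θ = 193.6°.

ω = 13.63 rad/s
Crank pin A relative to C: A = (d + r cosθ, r sinθ); lever angle φ = atan2(r sinθ, d + r cosθ).
Differentiating tanφ: φ̇ = rω(d cosθ + r)/(d² + r² + 2dr cosθ).
d² + r² + 2dr cosθ = |CA|² = 0.0589459 m²;  d cosθ + r = -0.22778 m.
|ω_lever| = |0.1196·13.63·-0.22778| / 0.0589459 = 6.2992 rad/s.

6.30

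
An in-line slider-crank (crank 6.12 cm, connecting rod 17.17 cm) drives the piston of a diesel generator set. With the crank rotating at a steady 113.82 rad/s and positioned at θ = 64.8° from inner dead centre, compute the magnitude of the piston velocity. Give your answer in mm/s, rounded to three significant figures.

7310

ω = 113.8 rad/s
For an in-line slider-crank, x = r cosθ + √(L² − r² sin²θ), so v = −rω sinθ·[1 + r cosθ/√(L² − r² sin²θ)].
With r = 0.0612 m, L = 0.1717 m, θ = 64.8°: √(L² − r² sin²θ) = 0.16253 m.
v = −0.0612·113.8·0.90483·[1 + 0.0612·0.42578/0.16253] = -7.3134 m/s.
|v| = 7.3134 m/s = 7313.4 mm/s.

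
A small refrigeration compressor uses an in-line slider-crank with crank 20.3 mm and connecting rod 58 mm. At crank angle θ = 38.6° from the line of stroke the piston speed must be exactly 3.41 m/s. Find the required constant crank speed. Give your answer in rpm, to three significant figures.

2010

For an in-line slider-crank, |v_piston| = rω|sinθ|·[1 + r cosθ/√(L² − r² sin²θ)].
With r = 0.0203 m, L = 0.058 m, θ = 38.6°: the bracketed kinematic factor |dx/dθ| = 0.016215 m.
ω = v/|dx/dθ| = 3.41/0.016215 = 210.3 rad/s.
N = 60ω/(2π) = 2008.3 rpm.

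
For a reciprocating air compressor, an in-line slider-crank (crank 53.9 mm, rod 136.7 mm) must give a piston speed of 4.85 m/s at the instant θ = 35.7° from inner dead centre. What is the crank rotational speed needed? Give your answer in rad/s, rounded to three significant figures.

For an in-line slider-crank, |v_piston| = rω|sinθ|·[1 + r cosθ/√(L² − r² sin²θ)].
With r = 0.0539 m, L = 0.1367 m, θ = 35.7°: the bracketed kinematic factor |dx/dθ| = 0.041802 m.
ω = v/|dx/dθ| = 4.85/0.041802 = 116.02 rad/s.

116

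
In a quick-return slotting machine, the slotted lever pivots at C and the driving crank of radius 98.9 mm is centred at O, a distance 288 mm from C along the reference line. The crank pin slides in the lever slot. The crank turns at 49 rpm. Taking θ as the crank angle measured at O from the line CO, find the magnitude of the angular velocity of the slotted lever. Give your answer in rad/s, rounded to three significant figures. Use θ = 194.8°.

2.42

ω = 5.131 rad/s (from 49 rpm).
Crank pin A relative to C: A = (d + r cosθ, r sinθ); lever angle φ = atan2(r sinθ, d + r cosθ).
Differentiating tanφ: φ̇ = rω(d cosθ + r)/(d² + r² + 2dr cosθ).
d² + r² + 2dr cosθ = |CA|² = 0.0376488 m²;  d cosθ + r = -0.17955 m.
|ω_lever| = |0.0989·5.131·-0.17955| / 0.0376488 = 2.4202 rad/s.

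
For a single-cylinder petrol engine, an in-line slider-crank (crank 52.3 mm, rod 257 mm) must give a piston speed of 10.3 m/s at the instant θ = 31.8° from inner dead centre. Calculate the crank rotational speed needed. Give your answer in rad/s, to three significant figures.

For an in-line slider-crank, |v_piston| = rω|sinθ|·[1 + r cosθ/√(L² − r² sin²θ)].
With r = 0.0523 m, L = 0.257 m, θ = 31.8°: the bracketed kinematic factor |dx/dθ| = 0.032354 m.
ω = v/|dx/dθ| = 10.3/0.032354 = 318.35 rad/s.

318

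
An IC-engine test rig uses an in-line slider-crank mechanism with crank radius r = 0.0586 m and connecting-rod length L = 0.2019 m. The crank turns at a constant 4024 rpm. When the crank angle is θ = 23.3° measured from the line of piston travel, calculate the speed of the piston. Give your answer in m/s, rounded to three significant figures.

ω = 2π·4024/60 = 421.4 rad/s
For an in-line slider-crank, x = r cosθ + √(L² − r² sin²θ), so v = −rω sinθ·[1 + r cosθ/√(L² − r² sin²θ)].
With r = 0.0586 m, L = 0.2019 m, θ = 23.3°: √(L² − r² sin²θ) = 0.20057 m.
v = −0.0586·421.4·0.39555·[1 + 0.0586·0.91845/0.20057] = -12.388 m/s.
|v| = 12.388 m/s.

12.4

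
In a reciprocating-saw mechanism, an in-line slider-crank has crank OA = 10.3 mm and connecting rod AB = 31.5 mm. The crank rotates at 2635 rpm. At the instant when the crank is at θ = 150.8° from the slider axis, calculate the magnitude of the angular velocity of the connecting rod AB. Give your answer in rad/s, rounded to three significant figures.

79.8

ω = 275.9 rad/s (converted from 2635 rpm).
The rod makes angle φ with the slider axis where L sinφ = r sinθ; differentiating, L cosφ·φ̇ = r ω cosθ.
L cosφ = √(L² − r² sin²θ) = 0.031097 m.
|ω_rod| = r ω |cosθ| / √(L² − r² sin²θ) = 0.0103·275.9·0.87292/0.031097 = 79.783 rad/s.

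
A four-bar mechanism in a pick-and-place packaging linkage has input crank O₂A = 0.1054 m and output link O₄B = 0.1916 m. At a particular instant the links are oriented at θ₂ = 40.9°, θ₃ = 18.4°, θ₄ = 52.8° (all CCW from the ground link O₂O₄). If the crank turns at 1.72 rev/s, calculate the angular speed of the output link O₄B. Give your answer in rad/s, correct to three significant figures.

4.03

ω₂ = 10.81 rad/s (from 1.72 rev/s).
Differentiating the loop-closure r₂e^{iθ₂}+r₃e^{iθ₃}=r₁+r₄e^{iθ₄} gives r₂ω₂e^{iθ₂}+r₃ω₃e^{iθ₃}=r₄ω₄e^{iθ₄}.
Eliminating the other unknown: ω₄ = r₂ω₂ sin(θ₂−θ₃) / [r₄ sin(θ₄−θ₃)].
Numerator sine = +0.38268; denominator sine = +0.56497.
Result = 0.1054·10.81·(+0.38268) / (0.1916·(+0.56497)) = +4.0269 rad/s; magnitude 4.0269 rad/s.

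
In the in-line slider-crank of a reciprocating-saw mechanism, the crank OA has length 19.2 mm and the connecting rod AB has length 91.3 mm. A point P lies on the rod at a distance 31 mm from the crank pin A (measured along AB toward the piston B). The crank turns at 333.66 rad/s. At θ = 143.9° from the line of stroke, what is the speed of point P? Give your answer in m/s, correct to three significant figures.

4.93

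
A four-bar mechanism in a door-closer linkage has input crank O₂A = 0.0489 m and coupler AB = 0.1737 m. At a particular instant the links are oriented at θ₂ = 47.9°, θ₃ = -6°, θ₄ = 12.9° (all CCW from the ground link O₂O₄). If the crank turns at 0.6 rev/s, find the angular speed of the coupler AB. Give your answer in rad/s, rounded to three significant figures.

1.88

ω₂ = 3.77 rad/s (from 0.6 rev/s).
Differentiating the loop-closure r₂e^{iθ₂}+r₃e^{iθ₃}=r₁+r₄e^{iθ₄} gives r₂ω₂e^{iθ₂}+r₃ω₃e^{iθ₃}=r₄ω₄e^{iθ₄}.
Eliminating the other unknown: ω₃ = r₂ω₂ sin(θ₄−θ₂) / [r₃ sin(θ₃−θ₄)].
Numerator sine = -0.57358; denominator sine = -0.32392.
Result = 0.0489·3.77·(-0.57358) / (0.1737·(-0.32392)) = +1.8793 rad/s; magnitude 1.8793 rad/s.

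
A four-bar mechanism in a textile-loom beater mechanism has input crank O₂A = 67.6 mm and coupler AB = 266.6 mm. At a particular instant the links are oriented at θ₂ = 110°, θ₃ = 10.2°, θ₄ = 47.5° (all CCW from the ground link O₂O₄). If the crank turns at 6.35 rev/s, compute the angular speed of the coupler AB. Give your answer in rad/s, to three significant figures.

ω₂ = 39.9 rad/s (from 6.35 rev/s).
Differentiating the loop-closure r₂e^{iθ₂}+r₃e^{iθ₃}=r₁+r₄e^{iθ₄} gives r₂ω₂e^{iθ₂}+r₃ω₃e^{iθ₃}=r₄ω₄e^{iθ₄}.
Eliminating the other unknown: ω₃ = r₂ω₂ sin(θ₄−θ₂) / [r₃ sin(θ₃−θ₄)].
Numerator sine = -0.88701; denominator sine = -0.60599.
Result = 0.0676·39.9·(-0.88701) / (0.2666·(-0.60599)) = +14.808 rad/s; magnitude 14.808 rad/s.

14.8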